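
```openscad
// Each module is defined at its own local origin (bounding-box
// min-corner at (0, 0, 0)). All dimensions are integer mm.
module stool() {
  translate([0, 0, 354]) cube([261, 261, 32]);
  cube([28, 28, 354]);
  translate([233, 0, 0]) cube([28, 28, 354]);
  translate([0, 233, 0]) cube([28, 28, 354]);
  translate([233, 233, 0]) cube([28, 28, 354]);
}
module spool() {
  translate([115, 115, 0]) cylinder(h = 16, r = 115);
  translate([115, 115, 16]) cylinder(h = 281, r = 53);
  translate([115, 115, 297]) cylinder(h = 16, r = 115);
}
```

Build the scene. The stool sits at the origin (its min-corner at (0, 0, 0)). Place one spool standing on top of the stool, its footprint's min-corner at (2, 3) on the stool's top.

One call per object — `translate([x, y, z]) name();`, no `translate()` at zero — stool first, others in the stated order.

stool();
translate([2, 3, 386]) spool();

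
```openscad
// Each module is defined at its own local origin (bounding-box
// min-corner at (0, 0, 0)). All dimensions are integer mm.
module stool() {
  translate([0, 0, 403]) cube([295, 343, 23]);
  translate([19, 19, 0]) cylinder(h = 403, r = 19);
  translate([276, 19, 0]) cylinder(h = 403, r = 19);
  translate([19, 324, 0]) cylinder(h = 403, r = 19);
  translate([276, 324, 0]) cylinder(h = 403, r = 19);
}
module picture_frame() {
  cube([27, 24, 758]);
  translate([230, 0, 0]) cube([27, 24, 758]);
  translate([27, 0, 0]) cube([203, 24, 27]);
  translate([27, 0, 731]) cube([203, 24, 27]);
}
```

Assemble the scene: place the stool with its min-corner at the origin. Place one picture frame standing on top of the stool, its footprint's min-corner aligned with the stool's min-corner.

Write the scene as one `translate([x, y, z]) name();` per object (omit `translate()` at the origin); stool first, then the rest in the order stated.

stool();
translate([0, 0, 426]) picture_frame();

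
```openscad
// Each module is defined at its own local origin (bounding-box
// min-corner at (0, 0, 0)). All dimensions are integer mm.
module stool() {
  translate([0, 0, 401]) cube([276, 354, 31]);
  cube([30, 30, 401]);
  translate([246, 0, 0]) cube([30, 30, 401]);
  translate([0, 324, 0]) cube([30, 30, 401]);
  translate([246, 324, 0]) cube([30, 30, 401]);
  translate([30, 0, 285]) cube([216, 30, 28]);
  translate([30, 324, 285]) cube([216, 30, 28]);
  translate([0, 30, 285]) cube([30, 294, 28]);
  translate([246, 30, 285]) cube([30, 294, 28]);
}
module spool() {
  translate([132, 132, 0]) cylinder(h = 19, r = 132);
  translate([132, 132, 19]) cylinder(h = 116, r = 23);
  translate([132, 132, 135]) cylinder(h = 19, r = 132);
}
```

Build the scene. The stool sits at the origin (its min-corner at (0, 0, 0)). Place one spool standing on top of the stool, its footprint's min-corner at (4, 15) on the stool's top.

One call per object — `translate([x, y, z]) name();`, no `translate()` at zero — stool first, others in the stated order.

stool();
translate([4, 15, 432]) spool();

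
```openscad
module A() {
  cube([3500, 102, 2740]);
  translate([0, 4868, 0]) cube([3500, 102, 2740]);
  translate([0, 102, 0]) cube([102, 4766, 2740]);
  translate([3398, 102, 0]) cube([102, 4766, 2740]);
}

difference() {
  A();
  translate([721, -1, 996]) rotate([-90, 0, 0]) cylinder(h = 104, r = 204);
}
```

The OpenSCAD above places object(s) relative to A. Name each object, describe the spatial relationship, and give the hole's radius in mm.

A is a house frame. The house frame has a circular hole through its front wall. The hole's radius is 204 mm.

The subtracted cylinder has r = 204 mm.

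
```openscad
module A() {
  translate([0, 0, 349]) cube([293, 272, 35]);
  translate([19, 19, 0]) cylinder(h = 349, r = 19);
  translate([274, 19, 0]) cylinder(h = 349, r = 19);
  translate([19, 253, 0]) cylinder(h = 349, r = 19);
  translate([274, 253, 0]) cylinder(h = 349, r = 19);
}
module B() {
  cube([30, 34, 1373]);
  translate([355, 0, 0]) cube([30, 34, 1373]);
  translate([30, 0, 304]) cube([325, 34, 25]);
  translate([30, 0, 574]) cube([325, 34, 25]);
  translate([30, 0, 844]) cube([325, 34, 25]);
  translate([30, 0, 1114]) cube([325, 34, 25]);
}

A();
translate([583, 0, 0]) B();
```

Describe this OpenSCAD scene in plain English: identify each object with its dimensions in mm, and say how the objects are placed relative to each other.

A is a four-legged stool. The seat is 293×272 mm, 35 mm thick, top at z = 384 mm. It stands on four round legs, each 38 mm in diameter, from z = 0 to the seat underside, each leg's axis is inset half a diameter from the nearest pair of seat edges (so the leg's bounding box is flush with the corner).

B is a wooden ladder with two side rails of 30×34 mm section and 1373 mm height, set 385 mm apart overall. Between them run 4 rectangular rungs (34 mm deep, 25 mm thick), front faces flush with the rails' −y face. The bottom of the first rung is 304 mm above the floor and each subsequent rung is 270 mm higher than the one below.

The ladder is on the floor beside the stool on its +x side.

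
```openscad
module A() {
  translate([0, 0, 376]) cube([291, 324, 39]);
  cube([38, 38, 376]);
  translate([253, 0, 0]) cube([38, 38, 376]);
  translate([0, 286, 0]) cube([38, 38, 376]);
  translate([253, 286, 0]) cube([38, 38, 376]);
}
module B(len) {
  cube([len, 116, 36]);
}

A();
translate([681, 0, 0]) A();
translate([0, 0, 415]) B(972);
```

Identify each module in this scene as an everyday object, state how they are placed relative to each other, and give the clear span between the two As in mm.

A is a stool. B is a beam. A beam spans the tops of two stools. The clear span between the two stools is 390 mm.

Second stool starts at x = 681; first ends at x = 291; clear span = 681 − 291 = 390 mm.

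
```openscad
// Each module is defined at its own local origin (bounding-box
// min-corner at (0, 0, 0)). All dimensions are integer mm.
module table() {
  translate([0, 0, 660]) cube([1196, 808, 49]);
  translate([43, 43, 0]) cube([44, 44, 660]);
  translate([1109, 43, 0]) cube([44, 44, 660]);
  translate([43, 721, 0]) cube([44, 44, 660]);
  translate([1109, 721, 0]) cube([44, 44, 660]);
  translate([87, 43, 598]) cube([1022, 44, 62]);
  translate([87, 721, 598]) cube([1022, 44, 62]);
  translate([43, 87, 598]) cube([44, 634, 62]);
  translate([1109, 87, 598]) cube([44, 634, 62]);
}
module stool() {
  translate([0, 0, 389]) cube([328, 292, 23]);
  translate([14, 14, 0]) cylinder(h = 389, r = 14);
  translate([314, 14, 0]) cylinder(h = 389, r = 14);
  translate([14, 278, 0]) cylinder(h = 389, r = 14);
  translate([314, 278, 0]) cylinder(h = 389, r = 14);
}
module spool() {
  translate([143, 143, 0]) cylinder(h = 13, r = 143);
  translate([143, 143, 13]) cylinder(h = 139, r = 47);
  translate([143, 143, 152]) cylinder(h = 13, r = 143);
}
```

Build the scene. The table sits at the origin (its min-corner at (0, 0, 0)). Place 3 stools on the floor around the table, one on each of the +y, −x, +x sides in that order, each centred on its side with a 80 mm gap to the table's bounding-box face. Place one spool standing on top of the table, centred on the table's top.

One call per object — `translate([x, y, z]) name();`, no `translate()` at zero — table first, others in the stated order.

table();
translate([434, 888, 0]) stool();
translate([-408, 258, 0]) stool();
translate([1276, 258, 0]) stool();
translate([455, 261, 709]) spool();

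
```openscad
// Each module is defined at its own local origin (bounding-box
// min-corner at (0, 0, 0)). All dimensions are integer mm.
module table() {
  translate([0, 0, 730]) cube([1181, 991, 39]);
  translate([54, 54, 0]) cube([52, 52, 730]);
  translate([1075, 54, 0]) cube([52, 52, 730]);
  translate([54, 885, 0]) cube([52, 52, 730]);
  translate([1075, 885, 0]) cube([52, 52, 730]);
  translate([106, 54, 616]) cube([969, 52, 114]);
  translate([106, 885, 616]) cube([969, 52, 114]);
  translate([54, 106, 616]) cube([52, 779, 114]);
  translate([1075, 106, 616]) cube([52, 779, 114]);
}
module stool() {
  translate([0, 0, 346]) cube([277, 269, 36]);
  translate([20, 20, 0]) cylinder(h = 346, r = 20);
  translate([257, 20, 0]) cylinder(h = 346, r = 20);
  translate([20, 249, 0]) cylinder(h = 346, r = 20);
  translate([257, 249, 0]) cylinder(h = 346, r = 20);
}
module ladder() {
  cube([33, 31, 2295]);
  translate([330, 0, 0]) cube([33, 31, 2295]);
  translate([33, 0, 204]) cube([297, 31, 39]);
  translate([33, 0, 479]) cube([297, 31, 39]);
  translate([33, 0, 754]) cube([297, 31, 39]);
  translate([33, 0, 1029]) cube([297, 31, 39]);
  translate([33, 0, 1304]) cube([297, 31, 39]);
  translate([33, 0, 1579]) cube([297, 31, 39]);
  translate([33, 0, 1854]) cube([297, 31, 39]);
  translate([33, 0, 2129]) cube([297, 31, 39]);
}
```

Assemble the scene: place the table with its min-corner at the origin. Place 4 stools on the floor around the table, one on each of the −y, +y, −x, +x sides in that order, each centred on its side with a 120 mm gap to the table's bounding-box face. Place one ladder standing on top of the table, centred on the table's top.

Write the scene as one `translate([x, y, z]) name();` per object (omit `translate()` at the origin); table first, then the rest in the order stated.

table();
translate([452, -389, 0]) stool();
translate([452, 1111, 0]) stool();
translate([-397, 361, 0]) stool();
translate([1301, 361, 0]) stool();
translate([409, 480, 769]) ladder();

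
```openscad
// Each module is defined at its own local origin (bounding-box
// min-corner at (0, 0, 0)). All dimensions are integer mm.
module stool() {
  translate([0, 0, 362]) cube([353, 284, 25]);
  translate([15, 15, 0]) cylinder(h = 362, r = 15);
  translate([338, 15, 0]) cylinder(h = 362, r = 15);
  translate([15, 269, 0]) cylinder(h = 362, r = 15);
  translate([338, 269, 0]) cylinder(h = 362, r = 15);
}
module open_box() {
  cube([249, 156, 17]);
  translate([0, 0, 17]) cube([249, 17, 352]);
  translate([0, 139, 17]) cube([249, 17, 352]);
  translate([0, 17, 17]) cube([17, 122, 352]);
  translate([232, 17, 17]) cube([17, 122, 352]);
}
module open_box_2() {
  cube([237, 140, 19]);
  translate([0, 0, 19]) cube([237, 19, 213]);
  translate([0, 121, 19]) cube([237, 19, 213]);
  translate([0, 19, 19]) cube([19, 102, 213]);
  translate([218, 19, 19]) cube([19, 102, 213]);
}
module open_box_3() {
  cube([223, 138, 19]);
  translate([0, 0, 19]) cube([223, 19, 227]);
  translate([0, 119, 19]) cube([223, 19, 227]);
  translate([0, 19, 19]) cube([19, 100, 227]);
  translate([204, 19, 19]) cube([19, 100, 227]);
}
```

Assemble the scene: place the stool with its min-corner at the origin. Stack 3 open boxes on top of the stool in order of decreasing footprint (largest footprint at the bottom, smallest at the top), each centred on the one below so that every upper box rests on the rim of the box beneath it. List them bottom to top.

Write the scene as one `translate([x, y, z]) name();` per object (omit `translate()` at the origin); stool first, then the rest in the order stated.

stool();
translate([52, 64, 387]) open_box();
translate([58, 72, 756]) open_box_2();
translate([65, 73, 988]) open_box_3();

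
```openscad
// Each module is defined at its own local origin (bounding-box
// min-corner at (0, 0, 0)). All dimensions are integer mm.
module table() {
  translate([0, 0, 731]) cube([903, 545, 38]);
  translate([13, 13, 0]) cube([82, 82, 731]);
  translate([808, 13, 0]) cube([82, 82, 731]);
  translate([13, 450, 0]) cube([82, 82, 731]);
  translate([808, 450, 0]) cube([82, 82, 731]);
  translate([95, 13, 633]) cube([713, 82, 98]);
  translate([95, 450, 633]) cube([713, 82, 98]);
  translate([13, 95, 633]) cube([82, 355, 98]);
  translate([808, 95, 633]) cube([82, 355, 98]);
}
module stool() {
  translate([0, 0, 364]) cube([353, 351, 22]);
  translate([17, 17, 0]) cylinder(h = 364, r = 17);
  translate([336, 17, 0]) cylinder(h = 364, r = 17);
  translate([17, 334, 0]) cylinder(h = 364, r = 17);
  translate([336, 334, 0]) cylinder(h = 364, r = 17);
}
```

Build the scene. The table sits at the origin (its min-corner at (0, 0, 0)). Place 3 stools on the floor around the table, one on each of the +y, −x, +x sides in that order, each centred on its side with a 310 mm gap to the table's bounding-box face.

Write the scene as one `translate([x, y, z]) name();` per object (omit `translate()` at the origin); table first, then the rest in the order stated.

table();
translate([275, 855, 0]) stool();
translate([-663, 97, 0]) stool();
translate([1213, 97, 0]) stool();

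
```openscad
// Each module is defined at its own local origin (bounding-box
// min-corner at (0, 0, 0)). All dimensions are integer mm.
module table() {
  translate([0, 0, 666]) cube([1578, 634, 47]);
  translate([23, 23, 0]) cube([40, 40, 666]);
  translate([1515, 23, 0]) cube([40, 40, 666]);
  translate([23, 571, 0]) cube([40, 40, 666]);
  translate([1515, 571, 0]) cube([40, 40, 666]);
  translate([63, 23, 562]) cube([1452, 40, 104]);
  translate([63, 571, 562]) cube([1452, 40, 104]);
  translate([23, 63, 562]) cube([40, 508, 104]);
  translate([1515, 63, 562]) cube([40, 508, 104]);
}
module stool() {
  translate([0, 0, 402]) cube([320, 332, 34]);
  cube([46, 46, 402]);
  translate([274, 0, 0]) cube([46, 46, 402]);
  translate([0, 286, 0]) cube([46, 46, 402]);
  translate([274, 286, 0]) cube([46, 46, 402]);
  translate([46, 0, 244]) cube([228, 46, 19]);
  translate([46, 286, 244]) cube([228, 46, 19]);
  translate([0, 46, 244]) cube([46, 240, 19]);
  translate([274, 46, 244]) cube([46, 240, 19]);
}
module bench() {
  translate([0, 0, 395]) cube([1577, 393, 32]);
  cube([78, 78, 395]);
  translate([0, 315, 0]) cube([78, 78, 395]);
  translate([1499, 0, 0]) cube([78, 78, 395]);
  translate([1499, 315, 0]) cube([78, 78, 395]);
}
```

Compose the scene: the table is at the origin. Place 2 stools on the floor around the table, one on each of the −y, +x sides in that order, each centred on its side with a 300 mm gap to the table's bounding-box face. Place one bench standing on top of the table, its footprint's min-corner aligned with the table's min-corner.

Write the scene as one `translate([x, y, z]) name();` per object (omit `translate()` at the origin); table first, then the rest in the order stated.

table();
translate([629, -632, 0]) stool();
translate([1878, 151, 0]) stool();
translate([0, 0, 713]) bench();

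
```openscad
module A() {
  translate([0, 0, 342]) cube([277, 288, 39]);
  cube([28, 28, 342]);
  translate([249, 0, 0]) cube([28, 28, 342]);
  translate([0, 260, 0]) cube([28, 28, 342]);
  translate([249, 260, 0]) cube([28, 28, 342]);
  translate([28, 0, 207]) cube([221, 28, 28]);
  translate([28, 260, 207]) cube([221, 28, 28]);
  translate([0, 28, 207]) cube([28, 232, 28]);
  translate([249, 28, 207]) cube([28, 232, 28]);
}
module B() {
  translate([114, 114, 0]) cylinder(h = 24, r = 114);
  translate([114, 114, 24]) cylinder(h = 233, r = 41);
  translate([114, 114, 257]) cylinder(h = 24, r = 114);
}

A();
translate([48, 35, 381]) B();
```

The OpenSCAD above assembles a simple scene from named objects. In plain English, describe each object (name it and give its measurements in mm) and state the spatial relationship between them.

A is a four-legged stool. The seat is 277×288 mm, 39 mm thick, top at z = 381 mm. It stands on four square legs, each 28×28 mm in cross-section, from z = 0 to the seat underside, each flush with a corner of the seat. Four stretchers, 28 mm wide and 28 mm tall, connect adjacent legs with their undersides at z = 207 mm, each running between the inner faces of the legs it joins and aligned with the legs' outer faces on the other axis.

B is a spool: two coaxial disc flanges of radius 114 mm and thickness 24 mm, joined by a core cylinder of radius 41 mm and height 233 mm. The lower flange rests on z = 0 and the three cylinders share a vertical axis.

The spool is on top of the stool.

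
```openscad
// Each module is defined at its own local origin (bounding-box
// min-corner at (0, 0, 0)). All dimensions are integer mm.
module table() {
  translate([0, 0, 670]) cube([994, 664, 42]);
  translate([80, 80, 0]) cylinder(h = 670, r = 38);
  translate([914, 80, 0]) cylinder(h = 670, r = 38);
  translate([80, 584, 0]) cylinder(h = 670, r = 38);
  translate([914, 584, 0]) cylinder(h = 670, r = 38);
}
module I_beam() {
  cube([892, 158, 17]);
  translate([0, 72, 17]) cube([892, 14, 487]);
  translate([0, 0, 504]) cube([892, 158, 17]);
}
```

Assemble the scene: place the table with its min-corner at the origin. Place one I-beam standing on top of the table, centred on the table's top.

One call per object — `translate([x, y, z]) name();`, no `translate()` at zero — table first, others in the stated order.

table();
translate([51, 253, 712]) I_beam();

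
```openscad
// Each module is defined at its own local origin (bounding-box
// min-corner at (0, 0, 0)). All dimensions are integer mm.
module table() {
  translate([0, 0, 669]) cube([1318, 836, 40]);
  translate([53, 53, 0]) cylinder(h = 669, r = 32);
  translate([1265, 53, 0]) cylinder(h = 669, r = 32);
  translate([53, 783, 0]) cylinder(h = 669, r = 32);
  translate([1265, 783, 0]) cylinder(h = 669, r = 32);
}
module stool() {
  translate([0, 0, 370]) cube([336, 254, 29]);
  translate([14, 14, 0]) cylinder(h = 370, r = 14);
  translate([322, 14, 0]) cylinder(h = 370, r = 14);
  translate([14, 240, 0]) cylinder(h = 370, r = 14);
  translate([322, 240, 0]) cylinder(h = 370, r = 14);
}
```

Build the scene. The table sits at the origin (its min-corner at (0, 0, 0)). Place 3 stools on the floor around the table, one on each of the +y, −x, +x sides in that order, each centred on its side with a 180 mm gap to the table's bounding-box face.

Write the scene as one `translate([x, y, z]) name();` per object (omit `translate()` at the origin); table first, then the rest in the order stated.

table();
translate([491, 1016, 0]) stool();
translate([-516, 291, 0]) stool();
translate([1498, 291, 0]) stool();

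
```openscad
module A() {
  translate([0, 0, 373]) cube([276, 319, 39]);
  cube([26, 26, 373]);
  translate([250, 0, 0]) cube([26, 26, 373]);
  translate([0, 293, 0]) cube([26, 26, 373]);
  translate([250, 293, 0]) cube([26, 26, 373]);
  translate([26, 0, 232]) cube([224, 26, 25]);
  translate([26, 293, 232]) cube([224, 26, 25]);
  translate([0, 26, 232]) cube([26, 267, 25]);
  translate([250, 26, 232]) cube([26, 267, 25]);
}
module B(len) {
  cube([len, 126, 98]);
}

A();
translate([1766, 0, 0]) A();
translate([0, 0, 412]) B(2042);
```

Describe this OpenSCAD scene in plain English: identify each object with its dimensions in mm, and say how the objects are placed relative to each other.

A is a simple wooden stool: a rectangular seat 276 mm (x) by 319 mm (y), 39 mm thick, top face at z = 412 mm, on four square legs, each 26×26 mm in cross-section. The legs rest on z = 0, each flush with a corner of the seat. Four stretchers, 26 mm wide and 25 mm tall, connect adjacent legs with their undersides at z = 232 mm, each running between the inner faces of the legs it joins and aligned with the legs' outer faces on the other axis.

B is a rectangular beam 2042 mm long (x), 126 mm deep (y), 98 mm thick (z).

The beam spans the tops of two stools placed 1490 mm apart, resting at z = 412 mm.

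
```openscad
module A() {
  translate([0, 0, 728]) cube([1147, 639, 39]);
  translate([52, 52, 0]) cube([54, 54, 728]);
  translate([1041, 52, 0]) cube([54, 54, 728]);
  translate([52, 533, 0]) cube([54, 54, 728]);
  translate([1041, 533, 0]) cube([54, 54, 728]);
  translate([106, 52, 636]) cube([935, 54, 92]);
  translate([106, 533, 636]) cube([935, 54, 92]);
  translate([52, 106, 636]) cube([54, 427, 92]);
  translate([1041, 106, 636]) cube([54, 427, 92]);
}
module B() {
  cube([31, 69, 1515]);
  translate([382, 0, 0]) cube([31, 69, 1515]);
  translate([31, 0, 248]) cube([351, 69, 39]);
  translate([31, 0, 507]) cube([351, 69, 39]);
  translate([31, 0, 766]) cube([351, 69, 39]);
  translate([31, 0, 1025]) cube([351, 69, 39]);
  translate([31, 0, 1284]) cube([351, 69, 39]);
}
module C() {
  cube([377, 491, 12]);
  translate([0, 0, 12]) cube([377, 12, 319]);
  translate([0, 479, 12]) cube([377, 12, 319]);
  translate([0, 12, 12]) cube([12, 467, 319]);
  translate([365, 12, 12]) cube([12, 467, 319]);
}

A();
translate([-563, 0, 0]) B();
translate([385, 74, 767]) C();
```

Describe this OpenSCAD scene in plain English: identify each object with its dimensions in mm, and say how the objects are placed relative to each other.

A is a table with a 1147×639 mm rectangular top, 39 mm thick, top surface at z = 767 mm, supported by four 54×54 mm square legs, each inset 52 mm from the nearest pair of top edges, running from the floor. Four apron rails, 54 mm thick and 92 mm tall, run between adjacent legs with their top edges flush with the underside of the top and their outer faces flush with the legs' outer faces.

B is a wooden ladder with two side rails of 31×69 mm section and 1515 mm height, set 413 mm apart overall. Between them run 5 rectangular rungs (69 mm deep, 39 mm thick), front faces flush with the rails' −y face. The bottom of the first rung is 248 mm above the floor and each subsequent rung is 259 mm higher than the one below.

C is an open-topped rectangular box: outside dimensions 377×491×331 mm, with a uniform wall and base thickness of 12 mm. The base is a full 377×491 slab on the floor; four walls sit on top of the base. The front and back walls (the −y and +y sides) span the full width; the two side walls fit between them.

The ladder is on the floor beside the table on its −x side. The open box is on top of the table, centred.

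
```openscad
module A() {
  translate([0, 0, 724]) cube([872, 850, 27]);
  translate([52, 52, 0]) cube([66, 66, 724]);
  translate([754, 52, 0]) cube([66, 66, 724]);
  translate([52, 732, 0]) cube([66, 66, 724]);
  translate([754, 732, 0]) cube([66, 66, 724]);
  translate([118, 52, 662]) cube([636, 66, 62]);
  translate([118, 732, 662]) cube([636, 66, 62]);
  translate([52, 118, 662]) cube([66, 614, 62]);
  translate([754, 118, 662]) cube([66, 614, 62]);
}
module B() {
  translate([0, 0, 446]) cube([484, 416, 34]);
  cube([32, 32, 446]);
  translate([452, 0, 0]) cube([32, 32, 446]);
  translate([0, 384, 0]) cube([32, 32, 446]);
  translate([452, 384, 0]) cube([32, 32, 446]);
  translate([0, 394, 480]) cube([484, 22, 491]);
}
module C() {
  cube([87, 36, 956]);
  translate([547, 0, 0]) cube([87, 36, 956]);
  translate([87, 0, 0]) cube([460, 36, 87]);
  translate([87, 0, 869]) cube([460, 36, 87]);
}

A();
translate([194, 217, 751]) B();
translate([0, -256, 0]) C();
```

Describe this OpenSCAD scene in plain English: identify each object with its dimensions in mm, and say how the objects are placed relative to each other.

A is a table: top 872 mm (x) × 850 mm (y), 27 mm thick, upper face at z = 751 mm, on four 66×66 mm square legs, each inset 52 mm from the nearest pair of top edges, running from z = 0 to the bottom of the top. Four apron rails, 66 mm thick and 62 mm tall, run between adjacent legs with their top edges flush with the underside of the top and their outer faces flush with the legs' outer faces.

B is a chair. The seat is a 484×416×34 mm slab with its top at z = 480 mm, on four 32×32 mm corner legs (flush with the seat edges, standing on z = 0). A flat backrest 22 mm thick, 491 mm tall, spans the full seat width and rises from the seat top along its +y edge, rear face flush with the rear of the seat.

C is a picture frame with a 460×782 mm rectangular opening (x by z) and a uniform 87 mm border on every side. Frame depth is 36 mm along y. It is built from two vertical stiles running the full outside height and two horizontal rails spanning the gap between the stiles.

The chair is on top of the table, centred. The picture frame is on the floor beside the table on its −y side.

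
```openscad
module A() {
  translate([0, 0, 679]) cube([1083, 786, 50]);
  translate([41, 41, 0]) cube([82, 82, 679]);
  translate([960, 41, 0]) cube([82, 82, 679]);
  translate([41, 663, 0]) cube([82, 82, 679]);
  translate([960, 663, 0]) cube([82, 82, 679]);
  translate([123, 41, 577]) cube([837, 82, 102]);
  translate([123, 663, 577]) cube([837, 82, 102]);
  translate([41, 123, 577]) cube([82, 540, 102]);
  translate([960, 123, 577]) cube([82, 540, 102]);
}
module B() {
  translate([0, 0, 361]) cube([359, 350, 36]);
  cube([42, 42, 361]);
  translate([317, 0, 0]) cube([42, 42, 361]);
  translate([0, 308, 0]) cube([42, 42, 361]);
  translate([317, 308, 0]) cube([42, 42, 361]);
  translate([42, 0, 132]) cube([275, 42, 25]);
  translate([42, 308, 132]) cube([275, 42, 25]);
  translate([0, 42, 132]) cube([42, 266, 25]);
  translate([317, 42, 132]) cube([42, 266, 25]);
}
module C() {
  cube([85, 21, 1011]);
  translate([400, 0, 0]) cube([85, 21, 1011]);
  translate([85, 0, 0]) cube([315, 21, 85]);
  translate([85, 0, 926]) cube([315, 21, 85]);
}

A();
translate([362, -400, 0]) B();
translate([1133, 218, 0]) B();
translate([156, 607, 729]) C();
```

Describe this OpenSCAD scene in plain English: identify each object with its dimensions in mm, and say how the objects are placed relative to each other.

A is a table with a 1083×786 mm rectangular top, 50 mm thick, top surface at z = 729 mm, supported by four 82×82 mm square legs, each inset 41 mm from the nearest pair of top edges, running from the floor. Four apron rails, 82 mm thick and 102 mm tall, run between adjacent legs with their top edges flush with the underside of the top and their outer faces flush with the legs' outer faces.

B is a four-legged stool. The seat is 359×350 mm, 36 mm thick, top at z = 397 mm. It stands on four square legs, each 42×42 mm in cross-section, from z = 0 to the seat underside, each flush with a corner of the seat. Four stretchers, 42 mm wide and 25 mm tall, connect adjacent legs with their undersides at z = 132 mm, each running between the inner faces of the legs it joins and aligned with the legs' outer faces on the other axis.

C is a rectangular picture frame lying in the x–z plane (depth along y). The opening is 315 mm wide (x) by 841 mm tall (z), surrounded by a border 85 mm wide on all four sides. The frame is 21 mm deep and is made of two full-height vertical stiles with two horizontal rails fitted between them.

Two stools sit around the table at the −y, +x sides. The picture frame is on top of the table.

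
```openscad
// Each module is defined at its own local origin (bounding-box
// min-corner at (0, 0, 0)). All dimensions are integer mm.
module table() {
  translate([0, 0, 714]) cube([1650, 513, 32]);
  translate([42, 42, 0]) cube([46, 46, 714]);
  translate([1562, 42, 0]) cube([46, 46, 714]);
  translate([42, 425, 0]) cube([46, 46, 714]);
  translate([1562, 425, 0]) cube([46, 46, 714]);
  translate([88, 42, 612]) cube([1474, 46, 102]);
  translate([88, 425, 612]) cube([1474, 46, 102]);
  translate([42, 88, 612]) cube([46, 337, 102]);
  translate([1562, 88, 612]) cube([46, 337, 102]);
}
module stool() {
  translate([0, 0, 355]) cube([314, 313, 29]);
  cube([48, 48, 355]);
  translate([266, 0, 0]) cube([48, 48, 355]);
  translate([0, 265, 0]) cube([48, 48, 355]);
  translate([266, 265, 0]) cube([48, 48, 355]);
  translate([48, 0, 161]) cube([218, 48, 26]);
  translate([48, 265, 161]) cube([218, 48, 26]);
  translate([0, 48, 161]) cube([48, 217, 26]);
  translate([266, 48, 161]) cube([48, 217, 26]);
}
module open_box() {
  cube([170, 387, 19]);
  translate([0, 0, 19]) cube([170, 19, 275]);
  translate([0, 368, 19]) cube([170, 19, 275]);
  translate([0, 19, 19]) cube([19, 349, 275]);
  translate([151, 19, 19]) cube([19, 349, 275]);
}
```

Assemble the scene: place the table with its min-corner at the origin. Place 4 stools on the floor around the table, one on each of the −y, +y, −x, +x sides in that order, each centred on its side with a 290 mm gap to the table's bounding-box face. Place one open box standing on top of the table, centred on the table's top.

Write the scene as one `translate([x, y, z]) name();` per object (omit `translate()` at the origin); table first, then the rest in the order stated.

table();
translate([668, -603, 0]) stool();
translate([668, 803, 0]) stool();
translate([-604, 100, 0]) stool();
translate([1940, 100, 0]) stool();
translate([740, 63, 746]) open_box();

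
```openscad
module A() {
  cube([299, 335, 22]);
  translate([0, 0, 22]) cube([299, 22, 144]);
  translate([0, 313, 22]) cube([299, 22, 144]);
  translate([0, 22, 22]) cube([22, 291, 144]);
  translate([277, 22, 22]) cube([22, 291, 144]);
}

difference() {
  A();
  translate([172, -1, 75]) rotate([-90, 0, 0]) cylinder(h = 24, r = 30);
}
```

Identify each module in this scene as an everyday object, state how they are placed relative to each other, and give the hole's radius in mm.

A is an open box. The open box has a circular hole through its front wall. The hole's radius is 30 mm.

The subtracted cylinder has r = 30 mm.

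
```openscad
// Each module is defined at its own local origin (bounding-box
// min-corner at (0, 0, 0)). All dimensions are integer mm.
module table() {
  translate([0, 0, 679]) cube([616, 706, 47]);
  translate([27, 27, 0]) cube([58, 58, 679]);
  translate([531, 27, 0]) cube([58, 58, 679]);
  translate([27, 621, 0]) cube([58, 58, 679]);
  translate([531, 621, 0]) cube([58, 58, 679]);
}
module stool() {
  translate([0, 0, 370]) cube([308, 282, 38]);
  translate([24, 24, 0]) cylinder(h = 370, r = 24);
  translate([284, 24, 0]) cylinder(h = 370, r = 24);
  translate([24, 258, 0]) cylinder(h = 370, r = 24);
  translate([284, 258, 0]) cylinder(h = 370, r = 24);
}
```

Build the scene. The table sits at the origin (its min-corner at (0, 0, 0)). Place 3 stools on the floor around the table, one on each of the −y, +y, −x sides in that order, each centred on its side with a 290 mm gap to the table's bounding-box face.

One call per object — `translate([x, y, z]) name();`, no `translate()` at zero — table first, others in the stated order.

table();
translate([154, -572, 0]) stool();
translate([154, 996, 0]) stool();
translate([-598, 212, 0]) stool();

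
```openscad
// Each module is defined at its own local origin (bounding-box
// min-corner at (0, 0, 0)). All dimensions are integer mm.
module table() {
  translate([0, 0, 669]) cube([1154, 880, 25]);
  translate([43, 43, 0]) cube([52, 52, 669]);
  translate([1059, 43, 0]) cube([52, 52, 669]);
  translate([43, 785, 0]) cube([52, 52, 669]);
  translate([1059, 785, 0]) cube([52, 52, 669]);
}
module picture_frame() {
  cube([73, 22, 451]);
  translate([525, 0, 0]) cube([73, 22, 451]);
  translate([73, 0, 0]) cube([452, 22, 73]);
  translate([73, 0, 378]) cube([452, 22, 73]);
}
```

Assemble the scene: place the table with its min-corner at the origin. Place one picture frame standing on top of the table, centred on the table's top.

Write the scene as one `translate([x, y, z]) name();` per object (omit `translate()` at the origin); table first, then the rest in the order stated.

table();
translate([278, 429, 694]) picture_frame();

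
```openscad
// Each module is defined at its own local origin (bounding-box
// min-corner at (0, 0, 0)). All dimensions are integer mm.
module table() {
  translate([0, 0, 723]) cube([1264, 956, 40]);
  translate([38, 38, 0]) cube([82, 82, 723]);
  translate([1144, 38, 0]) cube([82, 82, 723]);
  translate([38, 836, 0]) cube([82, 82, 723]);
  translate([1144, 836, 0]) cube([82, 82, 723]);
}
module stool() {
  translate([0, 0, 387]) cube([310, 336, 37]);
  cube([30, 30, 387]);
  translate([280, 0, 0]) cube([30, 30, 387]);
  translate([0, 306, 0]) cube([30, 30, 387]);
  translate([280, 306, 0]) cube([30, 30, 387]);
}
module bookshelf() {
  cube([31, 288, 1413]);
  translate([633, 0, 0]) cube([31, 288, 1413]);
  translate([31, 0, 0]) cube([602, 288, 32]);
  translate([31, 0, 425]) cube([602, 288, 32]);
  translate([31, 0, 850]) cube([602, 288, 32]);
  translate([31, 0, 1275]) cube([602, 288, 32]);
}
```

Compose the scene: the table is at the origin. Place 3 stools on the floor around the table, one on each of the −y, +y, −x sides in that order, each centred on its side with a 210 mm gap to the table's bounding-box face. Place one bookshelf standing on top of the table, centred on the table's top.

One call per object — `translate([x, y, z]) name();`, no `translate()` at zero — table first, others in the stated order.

table();
translate([477, -546, 0]) stool();
translate([477, 1166, 0]) stool();
translate([-520, 310, 0]) stool();
translate([300, 334, 763]) bookshelf();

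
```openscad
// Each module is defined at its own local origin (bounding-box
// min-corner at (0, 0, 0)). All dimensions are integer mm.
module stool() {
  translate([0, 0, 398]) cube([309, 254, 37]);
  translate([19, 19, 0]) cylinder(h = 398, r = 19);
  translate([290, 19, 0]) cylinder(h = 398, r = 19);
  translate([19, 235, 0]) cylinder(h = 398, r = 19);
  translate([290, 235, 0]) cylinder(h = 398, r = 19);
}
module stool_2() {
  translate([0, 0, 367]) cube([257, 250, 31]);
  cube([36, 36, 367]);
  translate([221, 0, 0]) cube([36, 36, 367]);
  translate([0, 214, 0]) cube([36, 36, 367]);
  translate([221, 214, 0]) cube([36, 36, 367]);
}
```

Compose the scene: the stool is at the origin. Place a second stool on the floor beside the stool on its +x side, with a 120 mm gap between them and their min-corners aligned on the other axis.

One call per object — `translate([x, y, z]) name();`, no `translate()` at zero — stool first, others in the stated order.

stool();
translate([429, 0, 0]) stool_2();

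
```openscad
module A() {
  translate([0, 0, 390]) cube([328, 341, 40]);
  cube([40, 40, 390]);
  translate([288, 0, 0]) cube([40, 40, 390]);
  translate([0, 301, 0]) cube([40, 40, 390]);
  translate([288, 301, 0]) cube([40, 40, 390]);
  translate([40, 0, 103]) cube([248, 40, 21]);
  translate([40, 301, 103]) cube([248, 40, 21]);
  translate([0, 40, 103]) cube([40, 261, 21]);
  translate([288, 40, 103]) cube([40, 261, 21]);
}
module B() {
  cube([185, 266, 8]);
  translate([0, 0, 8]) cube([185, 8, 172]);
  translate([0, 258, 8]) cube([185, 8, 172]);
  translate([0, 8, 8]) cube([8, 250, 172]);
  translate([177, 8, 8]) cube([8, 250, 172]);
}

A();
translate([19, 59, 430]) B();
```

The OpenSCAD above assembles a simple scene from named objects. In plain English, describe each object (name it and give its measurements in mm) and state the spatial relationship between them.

A is a four-legged stool. The seat is a 328×341×40 mm slab whose top surface is at z = 430 mm; four square legs, each 40×40 mm in cross-section, run from the floor (z = 0) to the underside of the seat, each flush with a corner of the seat. Four stretchers, 40 mm wide and 21 mm tall, connect adjacent legs with their undersides at z = 103 mm, each running between the inner faces of the legs it joins and aligned with the legs' outer faces on the other axis.

B is an open storage box with external size 185×266×180 mm and wall thickness 8 mm (the base is also 8 mm thick). The base covers the whole footprint; the four walls stand on the base, with the y-facing walls full-width and the x-facing walls fitting between their inner faces.

The open box is on top of the stool.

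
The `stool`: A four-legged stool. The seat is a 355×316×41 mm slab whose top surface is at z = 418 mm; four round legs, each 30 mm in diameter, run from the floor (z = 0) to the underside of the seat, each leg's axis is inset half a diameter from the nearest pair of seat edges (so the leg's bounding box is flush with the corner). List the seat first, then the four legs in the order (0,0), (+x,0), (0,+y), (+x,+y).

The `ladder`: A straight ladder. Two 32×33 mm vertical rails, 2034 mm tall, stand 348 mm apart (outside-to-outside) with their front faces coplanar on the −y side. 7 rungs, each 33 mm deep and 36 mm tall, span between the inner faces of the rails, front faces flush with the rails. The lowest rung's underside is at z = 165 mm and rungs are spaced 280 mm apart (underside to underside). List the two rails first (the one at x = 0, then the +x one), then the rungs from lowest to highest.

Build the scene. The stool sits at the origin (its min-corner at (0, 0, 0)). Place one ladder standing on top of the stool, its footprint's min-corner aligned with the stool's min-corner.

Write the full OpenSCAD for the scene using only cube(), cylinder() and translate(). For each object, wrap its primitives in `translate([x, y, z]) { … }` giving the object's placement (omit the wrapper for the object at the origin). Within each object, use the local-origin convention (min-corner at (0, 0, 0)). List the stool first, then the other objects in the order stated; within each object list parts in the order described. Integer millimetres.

translate([0, 0, 377]) cube([355, 316, 41]);
translate([15, 15, 0]) cylinder(h = 377, r = 15);
translate([340, 15, 0]) cylinder(h = 377, r = 15);
translate([15, 301, 0]) cylinder(h = 377, r = 15);
translate([340, 301, 0]) cylinder(h = 377, r = 15);
translate([0, 0, 418]) {
  cube([32, 33, 2034]);
  translate([316, 0, 0]) cube([32, 33, 2034]);
  translate([32, 0, 165]) cube([284, 33, 36]);
  translate([32, 0, 445]) cube([284, 33, 36]);
  translate([32, 0, 725]) cube([284, 33, 36]);
  translate([32, 0, 1005]) cube([284, 33, 36]);
  translate([32, 0, 1285]) cube([284, 33, 36]);
  translate([32, 0, 1565]) cube([284, 33, 36]);
  translate([32, 0, 1845]) cube([284, 33, 36]);
}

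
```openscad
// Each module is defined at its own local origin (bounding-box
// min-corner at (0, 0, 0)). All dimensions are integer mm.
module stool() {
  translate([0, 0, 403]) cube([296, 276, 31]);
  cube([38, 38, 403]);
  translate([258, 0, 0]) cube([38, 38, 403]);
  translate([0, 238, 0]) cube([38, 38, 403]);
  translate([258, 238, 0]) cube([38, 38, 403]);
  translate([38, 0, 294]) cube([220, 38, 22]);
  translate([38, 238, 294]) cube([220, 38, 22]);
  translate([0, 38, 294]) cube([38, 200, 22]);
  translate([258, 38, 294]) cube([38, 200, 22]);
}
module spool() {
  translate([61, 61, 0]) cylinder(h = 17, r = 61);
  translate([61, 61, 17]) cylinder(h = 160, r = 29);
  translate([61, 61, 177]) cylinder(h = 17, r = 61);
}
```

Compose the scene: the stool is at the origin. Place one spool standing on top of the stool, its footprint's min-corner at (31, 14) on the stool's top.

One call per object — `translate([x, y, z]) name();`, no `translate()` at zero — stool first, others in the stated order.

stool();
translate([31, 14, 434]) spool();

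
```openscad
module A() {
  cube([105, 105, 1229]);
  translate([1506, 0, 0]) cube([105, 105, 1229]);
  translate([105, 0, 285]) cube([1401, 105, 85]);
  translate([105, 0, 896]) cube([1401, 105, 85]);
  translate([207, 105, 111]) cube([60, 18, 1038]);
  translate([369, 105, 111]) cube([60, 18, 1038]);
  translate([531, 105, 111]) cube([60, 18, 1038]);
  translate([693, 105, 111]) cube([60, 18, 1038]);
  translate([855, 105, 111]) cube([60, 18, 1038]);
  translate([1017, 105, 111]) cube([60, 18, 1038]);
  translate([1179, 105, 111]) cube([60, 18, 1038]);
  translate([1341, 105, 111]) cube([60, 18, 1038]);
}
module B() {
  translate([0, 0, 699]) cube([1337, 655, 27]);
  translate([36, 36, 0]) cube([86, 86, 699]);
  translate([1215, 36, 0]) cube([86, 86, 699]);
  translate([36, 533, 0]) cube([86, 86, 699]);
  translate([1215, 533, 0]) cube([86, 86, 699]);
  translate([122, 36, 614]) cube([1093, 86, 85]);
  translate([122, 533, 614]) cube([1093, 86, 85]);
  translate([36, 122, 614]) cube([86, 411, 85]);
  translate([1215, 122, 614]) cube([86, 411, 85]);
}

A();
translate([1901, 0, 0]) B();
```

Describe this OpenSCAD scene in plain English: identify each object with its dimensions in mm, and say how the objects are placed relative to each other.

A is a fence section. Two 105×105 mm posts, 1229 mm tall, stand on the floor with a clear span of 1401 mm between their inner faces. Two horizontal rails of 105×85 mm section span the gap between the posts with their undersides at z = 285 mm and z = 896 mm, flush with the posts' −y face. 8 pickets, each 60 mm wide, 18 mm thick and 1038 mm tall, are fixed to the +y face of the rails with their bottoms at z = 111 mm, evenly spaced across the span with equal gaps (rounded down to the nearest mm) at the −x end and between each pair — any rounding remainder accumulates at the +x end.

B is a table with a 1337×655 mm rectangular top, 27 mm thick, top surface at z = 726 mm, supported by four 86×86 mm square legs, each inset 36 mm from the nearest pair of top edges, running from the floor. Four apron rails, 86 mm thick and 85 mm tall, run between adjacent legs with their top edges flush with the underside of the top and their outer faces flush with the legs' outer faces.

The table is on the floor beside the fence section on its +x side.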